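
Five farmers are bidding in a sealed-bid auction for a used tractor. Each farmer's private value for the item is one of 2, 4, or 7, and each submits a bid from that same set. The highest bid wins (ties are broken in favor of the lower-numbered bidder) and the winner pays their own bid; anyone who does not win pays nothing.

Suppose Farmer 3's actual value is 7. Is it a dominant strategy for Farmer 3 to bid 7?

Consider the case where Farmer 1 bids 2, Farmer 2 bids 2, Farmer 4 bids 2 and Farmer 5 bids 2.
Truthful bid 7: wins, pays 7, utility 7 - 7 = 0.
Bid 4 instead: wins, pays 4, utility 7 - 4 = 3.
Since 3 > 0, bidding 4 is strictly better here, so truthful bidding is not dominant.

No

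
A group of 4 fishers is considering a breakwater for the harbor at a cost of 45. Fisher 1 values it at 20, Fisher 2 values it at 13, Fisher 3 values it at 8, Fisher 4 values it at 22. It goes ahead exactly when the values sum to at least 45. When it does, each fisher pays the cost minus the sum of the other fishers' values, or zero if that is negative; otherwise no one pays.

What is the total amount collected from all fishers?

6

Total value 63 ≥ cost 45, so it is built.
Fisher 1: others sum to 43; max(0, 45 - 43) = 2.
Fisher 2: others sum to 50; max(0, 45 - 50) = 0.
Fisher 3: others sum to 55; max(0, 45 - 55) = 0.
Fisher 4: others sum to 41; max(0, 45 - 41) = 4.
Total collected = 2 + 0 + 0 + 4 = 6.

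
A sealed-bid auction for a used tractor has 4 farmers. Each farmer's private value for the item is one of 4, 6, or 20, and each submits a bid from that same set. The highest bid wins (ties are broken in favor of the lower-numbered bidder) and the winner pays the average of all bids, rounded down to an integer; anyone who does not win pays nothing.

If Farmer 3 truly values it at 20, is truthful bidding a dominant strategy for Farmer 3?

No

Consider the case where Farmer 1 bids 4, Farmer 2 bids 4 and Farmer 4 bids 4.
Truthful bid 20: wins, pays 8, utility 20 - 8 = 12.
Bid 6 instead: wins, pays 4, utility 20 - 4 = 16.
Since 16 > 12, bidding 6 is strictly better here, so truthful bidding is not dominant.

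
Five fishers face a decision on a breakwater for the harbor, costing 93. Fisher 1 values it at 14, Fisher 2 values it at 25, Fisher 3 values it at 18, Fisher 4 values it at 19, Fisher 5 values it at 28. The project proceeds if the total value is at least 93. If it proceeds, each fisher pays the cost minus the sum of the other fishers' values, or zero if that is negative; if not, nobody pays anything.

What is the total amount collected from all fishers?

Total value 104 ≥ cost 93, so it is built.
Fisher 1: others sum to 90; max(0, 93 - 90) = 3.
Fisher 2: others sum to 79; max(0, 93 - 79) = 14.
Fisher 3: others sum to 86; max(0, 93 - 86) = 7.
Fisher 4: others sum to 85; max(0, 93 - 85) = 8.
Fisher 5: others sum to 76; max(0, 93 - 76) = 17.
Total collected = 3 + 14 + 7 + 8 + 17 = 49.

49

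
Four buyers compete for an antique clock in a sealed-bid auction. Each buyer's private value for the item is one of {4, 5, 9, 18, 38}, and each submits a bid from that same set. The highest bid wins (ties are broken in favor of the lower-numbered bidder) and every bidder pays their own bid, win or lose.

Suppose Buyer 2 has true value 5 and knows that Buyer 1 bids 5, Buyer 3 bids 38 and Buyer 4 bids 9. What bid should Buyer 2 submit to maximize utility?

4

Bid 4: loses but pays 4, utility -4.
Bid 5: loses but pays 5, utility -5.
Bid 9: loses but pays 9, utility -9.
Bid 18: loses but pays 18, utility -18.
Bid 38: wins, pays 38, utility 5 - 38 = -33.
The best choice is 4 with utility -4.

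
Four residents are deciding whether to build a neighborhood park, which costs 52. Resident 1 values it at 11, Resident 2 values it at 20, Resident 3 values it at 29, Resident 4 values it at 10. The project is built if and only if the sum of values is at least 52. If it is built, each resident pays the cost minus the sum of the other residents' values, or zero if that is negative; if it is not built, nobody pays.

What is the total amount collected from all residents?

Total value 70 ≥ cost 52, so it is built.
Resident 1: others sum to 59; max(0, 52 - 59) = 0.
Resident 2: others sum to 50; max(0, 52 - 50) = 2.
Resident 3: others sum to 41; max(0, 52 - 41) = 11.
Resident 4: others sum to 60; max(0, 52 - 60) = 0.
Total collected = 0 + 2 + 11 + 0 = 13.

13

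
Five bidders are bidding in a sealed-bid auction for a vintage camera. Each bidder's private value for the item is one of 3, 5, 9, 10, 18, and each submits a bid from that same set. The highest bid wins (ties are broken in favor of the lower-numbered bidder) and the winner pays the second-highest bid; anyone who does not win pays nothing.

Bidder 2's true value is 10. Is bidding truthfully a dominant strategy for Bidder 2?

Check each profile of the others' bids and compare truth against every alternative bid.
Others bid (3, 3, 3, 3): truth gives 7, best alternative gives 7.
Others bid (3, 3, 3, 5): truth gives 5, best alternative gives 5.
Others bid (3, 3, 5, 3): truth gives 5, best alternative gives 5.
Others bid (3, 3, 5, 5): truth gives 5, best alternative gives 5.
Others bid (3, 5, 3, 3): truth gives 5, best alternative gives 5.
Others bid (3, 5, 3, 5): truth gives 5, best alternative gives 5.
(Remaining 619 profiles checked similarly; truth is weakly best in each.)
In every case the truthful bid is at least as good as any alternative, so it is a dominant strategy.

Yes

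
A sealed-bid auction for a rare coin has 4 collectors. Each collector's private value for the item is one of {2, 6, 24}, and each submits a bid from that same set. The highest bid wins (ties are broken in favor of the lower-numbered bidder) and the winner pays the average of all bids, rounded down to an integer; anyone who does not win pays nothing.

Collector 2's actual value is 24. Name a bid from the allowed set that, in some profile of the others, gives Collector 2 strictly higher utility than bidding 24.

6

Suppose Collector 1 bids 2, Collector 3 bids 2 and Collector 4 bids 2.
Bid 24: wins, pays 7, utility 24 - 7 = 17.
Bid 6: wins, pays 3, utility 24 - 3 = 21.
So bidding 6 beats truth here (21 > 17).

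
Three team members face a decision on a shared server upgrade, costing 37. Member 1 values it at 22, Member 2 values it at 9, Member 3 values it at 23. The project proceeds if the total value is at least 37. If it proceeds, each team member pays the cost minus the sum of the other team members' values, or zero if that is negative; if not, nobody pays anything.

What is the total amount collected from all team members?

11

Total value 54 ≥ cost 37, so it is built.
Member 1: others sum to 32; max(0, 37 - 32) = 5.
Member 2: others sum to 45; max(0, 37 - 45) = 0.
Member 3: others sum to 31; max(0, 37 - 31) = 6.
Total collected = 5 + 0 + 6 = 11.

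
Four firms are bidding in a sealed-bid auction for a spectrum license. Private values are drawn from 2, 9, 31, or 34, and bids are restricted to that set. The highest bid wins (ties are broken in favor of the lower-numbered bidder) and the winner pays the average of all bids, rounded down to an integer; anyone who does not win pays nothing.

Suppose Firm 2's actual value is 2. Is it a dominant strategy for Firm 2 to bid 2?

Yes

Check each profile of the others' bids and compare truth against every alternative bid.
Others bid (2, 9, 9): truth gives 0, best alternative gives -5.
Others bid (2, 2, 9): truth gives 0, best alternative gives -3.
Others bid (2, 9, 2): truth gives 0, best alternative gives -3.
Others bid (2, 2, 2): truth gives 0, best alternative gives -1.
Others bid (2, 2, 31): truth gives 0, best alternative gives 0.
Others bid (2, 2, 34): truth gives 0, best alternative gives 0.
(Remaining 58 profiles checked similarly; truth is weakly best in each.)
In every case the truthful bid is at least as good as any alternative, so it is a dominant strategy.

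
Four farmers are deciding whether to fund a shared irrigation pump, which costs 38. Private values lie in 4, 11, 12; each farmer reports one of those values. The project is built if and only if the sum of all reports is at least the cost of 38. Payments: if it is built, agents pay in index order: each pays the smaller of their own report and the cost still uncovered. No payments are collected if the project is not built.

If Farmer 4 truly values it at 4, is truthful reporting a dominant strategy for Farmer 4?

Check each profile of the others' reports and compare truth against every alternative report.
Others report (4, 11, 12): truth gives 0, best alternative gives -7.
Others report (4, 12, 11): truth gives 0, best alternative gives -7.
Others report (11, 4, 12): truth gives 0, best alternative gives -7.
Others report (11, 12, 4): truth gives 0, best alternative gives -7.
Others report (12, 4, 11): truth gives 0, best alternative gives -7.
Others report (12, 11, 4): truth gives 0, best alternative gives -7.
(Remaining 21 profiles checked similarly; truth is weakly best in each.)
In every case the truthful report is at least as good as any alternative, so it is a dominant strategy.

Yes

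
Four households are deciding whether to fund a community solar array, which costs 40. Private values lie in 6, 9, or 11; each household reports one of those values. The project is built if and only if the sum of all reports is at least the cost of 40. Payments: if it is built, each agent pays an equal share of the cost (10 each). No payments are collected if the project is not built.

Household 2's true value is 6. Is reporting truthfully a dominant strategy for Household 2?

Check each profile of the others' reports and compare truth against every alternative report.
Others report (9, 11, 11): truth gives 0, best alternative gives -4.
Others report (11, 9, 11): truth gives 0, best alternative gives -4.
Others report (11, 11, 9): truth gives 0, best alternative gives -4.
Others report (11, 11, 11): truth gives 0, best alternative gives -4.
Others report (6, 6, 6): truth gives 0, best alternative gives 0.
Others report (6, 6, 9): truth gives 0, best alternative gives 0.
(Remaining 21 profiles checked similarly; truth is weakly best in each.)
In every case the truthful report is at least as good as any alternative, so it is a dominant strategy.

Yes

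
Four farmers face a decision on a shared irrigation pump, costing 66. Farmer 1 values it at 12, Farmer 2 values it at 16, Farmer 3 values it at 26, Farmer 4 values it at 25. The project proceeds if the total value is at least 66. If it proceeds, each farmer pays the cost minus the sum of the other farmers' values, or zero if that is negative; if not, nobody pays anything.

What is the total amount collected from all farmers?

28

Total value 79 ≥ cost 66, so it is built.
Farmer 1: others sum to 67; max(0, 66 - 67) = 0.
Farmer 2: others sum to 63; max(0, 66 - 63) = 3.
Farmer 3: others sum to 53; max(0, 66 - 53) = 13.
Farmer 4: others sum to 54; max(0, 66 - 54) = 12.
Total collected = 0 + 3 + 13 + 12 = 28.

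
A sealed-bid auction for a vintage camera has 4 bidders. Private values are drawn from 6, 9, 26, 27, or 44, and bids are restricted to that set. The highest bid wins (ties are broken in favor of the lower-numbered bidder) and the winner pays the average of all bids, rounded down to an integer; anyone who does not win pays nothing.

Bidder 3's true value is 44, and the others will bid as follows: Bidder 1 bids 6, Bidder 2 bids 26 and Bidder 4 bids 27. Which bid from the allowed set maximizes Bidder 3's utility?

Bid 6: loses, pays 0, utility 0.
Bid 9: loses, pays 0, utility 0.
Bid 26: loses, pays 0, utility 0.
Bid 27: wins, pays 21, utility 44 - 21 = 23.
Bid 44: wins, pays 25, utility 44 - 25 = 19.
The best choice is 27 with utility 23.

27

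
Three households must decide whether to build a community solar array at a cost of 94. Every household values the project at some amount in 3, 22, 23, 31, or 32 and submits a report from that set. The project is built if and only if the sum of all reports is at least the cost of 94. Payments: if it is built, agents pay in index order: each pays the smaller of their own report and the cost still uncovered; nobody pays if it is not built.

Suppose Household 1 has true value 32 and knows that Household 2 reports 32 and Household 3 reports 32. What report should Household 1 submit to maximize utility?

31

Report 3: project not built, utility 0.
Report 22: project not built, utility 0.
Report 23: project not built, utility 0.
Report 31: project built, pays 31, utility 32 - 31 = 1.
Report 32: project built, pays 32, utility 32 - 32 = 0.
The best choice is 31 with utility 1.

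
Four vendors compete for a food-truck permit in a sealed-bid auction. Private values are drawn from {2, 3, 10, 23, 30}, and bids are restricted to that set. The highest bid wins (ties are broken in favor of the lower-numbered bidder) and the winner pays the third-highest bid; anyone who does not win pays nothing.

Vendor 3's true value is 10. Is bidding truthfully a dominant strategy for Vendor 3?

No

Consider the case where Vendor 1 bids 2, Vendor 2 bids 2 and Vendor 4 bids 23.
Truthful bid 10: loses, pays 0, utility 0.
Bid 23 instead: wins, pays 2, utility 10 - 2 = 8.
Since 8 > 0, bidding 23 is strictly better here, so truthful bidding is not dominant.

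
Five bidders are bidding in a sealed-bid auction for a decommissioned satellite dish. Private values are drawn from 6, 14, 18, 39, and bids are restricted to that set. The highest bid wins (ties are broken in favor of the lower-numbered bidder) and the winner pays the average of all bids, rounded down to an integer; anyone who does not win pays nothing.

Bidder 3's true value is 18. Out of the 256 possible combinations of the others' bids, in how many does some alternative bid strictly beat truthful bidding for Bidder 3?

17

Others bid (6, 6, 6, 6): truth gives 10; bid 14 gives 11 > 10. Violating.
Others bid (6, 6, 6, 14): truth gives 8; bid 14 gives 9 > 8. Violating.
Others bid (6, 6, 14, 6): truth gives 8; bid 14 gives 9 > 8. Violating.
Others bid (6, 6, 14, 14): truth gives 7; bid 14 gives 8 > 7. Violating.
Others bid (6, 6, 6, 18): truth gives 8; no alternative beats it.
Others bid (6, 6, 6, 39): truth gives 0; no alternative beats it.
(Checking all 256 profiles: 17 have a profitable deviation, 239 do not.)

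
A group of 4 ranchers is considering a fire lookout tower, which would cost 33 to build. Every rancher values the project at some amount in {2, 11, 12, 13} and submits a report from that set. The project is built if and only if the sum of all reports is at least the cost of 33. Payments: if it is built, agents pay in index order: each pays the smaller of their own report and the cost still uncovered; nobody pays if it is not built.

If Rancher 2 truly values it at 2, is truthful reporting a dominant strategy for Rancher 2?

Check each profile of the others' reports and compare truth against every alternative report.
Others report (2, 11, 11): truth gives 0, best alternative gives -9.
Others report (2, 11, 12): truth gives 0, best alternative gives -9.
Others report (2, 11, 13): truth gives 0, best alternative gives -9.
Others report (2, 12, 11): truth gives 0, best alternative gives -9.
Others report (2, 12, 12): truth gives 0, best alternative gives -9.
Others report (2, 12, 13): truth gives 0, best alternative gives -9.
(Remaining 58 profiles checked similarly; truth is weakly best in each.)
In every case the truthful report is at least as good as any alternative, so it is a dominant strategy.

Yes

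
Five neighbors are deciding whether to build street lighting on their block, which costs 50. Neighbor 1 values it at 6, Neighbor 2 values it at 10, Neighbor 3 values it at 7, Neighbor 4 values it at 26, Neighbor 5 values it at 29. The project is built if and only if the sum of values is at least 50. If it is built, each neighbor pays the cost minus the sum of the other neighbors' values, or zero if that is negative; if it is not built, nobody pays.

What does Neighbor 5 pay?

1

Total value 78 ≥ cost 50, so the project is built.
The other neighbors' values sum to 49.
Cost minus that sum is 50 - 49 = 1.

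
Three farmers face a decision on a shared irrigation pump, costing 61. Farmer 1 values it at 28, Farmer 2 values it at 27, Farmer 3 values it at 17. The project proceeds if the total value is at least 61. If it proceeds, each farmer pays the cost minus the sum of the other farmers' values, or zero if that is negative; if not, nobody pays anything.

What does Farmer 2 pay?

16

Total value 72 ≥ cost 61, so the project is built.
The other farmers' values sum to 45.
Cost minus that sum is 61 - 45 = 16.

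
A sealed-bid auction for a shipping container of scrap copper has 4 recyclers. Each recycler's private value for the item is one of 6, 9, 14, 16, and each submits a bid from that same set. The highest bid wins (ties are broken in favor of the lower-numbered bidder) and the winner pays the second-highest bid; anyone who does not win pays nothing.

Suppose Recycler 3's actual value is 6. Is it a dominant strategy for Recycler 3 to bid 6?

Check each profile of the others' bids and compare truth against every alternative bid.
Others bid (6, 6, 9): truth gives 0, best alternative gives -3.
Others bid (6, 6, 6): truth gives 0, best alternative gives 0.
Others bid (6, 6, 14): truth gives 0, best alternative gives 0.
Others bid (6, 6, 16): truth gives 0, best alternative gives 0.
Others bid (6, 9, 6): truth gives 0, best alternative gives 0.
Others bid (6, 9, 9): truth gives 0, best alternative gives 0.
(Remaining 58 profiles checked similarly; truth is weakly best in each.)
In every case the truthful bid is at least as good as any alternative, so it is a dominant strategy.

Yes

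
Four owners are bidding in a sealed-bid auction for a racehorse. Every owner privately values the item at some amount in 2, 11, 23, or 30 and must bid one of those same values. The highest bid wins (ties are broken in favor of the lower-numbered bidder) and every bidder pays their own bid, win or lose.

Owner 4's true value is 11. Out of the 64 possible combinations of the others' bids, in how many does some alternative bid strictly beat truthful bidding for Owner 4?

63

Others bid (2, 2, 11): truth gives -11; bid 2 gives -2 > -11. Violating.
Others bid (2, 2, 23): truth gives -11; bid 2 gives -2 > -11. Violating.
Others bid (2, 2, 30): truth gives -11; bid 2 gives -2 > -11. Violating.
Others bid (2, 11, 2): truth gives -11; bid 2 gives -2 > -11. Violating.
Others bid (2, 2, 2): truth gives 0; no alternative beats it.
(Checking all 64 profiles: 63 have a profitable deviation, 1 does not.)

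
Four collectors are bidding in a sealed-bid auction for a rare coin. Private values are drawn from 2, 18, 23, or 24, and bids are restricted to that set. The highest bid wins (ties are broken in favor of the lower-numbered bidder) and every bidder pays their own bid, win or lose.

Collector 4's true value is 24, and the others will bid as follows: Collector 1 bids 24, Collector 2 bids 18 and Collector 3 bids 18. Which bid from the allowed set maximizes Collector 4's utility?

Bid 2: loses but pays 2, utility -2.
Bid 18: loses but pays 18, utility -18.
Bid 23: loses but pays 23, utility -23.
Bid 24: loses but pays 24, utility -24.
The best choice is 2 with utility -2.

2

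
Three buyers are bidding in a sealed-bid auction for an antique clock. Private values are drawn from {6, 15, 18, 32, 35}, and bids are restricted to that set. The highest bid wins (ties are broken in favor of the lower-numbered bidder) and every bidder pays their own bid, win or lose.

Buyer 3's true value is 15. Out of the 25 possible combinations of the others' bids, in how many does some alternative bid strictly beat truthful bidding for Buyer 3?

24

Others bid (6, 15): truth gives -15; bid 18 gives -3 > -15. Violating.
Others bid (6, 18): truth gives -15; bid 6 gives -6 > -15. Violating.
Others bid (6, 32): truth gives -15; bid 6 gives -6 > -15. Violating.
Others bid (6, 35): truth gives -15; bid 6 gives -6 > -15. Violating.
Others bid (6, 6): truth gives 0; no alternative beats it.
(Checking all 25 profiles: 24 have a profitable deviation, 1 does not.)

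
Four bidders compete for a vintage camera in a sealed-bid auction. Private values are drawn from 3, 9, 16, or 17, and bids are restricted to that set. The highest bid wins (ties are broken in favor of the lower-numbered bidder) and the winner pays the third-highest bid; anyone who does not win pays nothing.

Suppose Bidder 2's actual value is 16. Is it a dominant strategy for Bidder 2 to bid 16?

Consider the case where Bidder 1 bids 3, Bidder 3 bids 3 and Bidder 4 bids 17.
Truthful bid 16: loses, pays 0, utility 0.
Bid 17 instead: wins, pays 3, utility 16 - 3 = 13.
Since 13 > 0, bidding 17 is strictly better here, so truthful bidding is not dominant.

No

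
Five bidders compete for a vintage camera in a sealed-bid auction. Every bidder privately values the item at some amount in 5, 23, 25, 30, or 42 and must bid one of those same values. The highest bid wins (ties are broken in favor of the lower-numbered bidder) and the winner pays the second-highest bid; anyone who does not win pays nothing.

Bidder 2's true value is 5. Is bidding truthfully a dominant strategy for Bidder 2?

Yes

Check each profile of the others' bids and compare truth against every alternative bid.
Others bid (5, 5, 5, 23): truth gives 0, best alternative gives -18.
Others bid (5, 5, 23, 5): truth gives 0, best alternative gives -18.
Others bid (5, 5, 23, 23): truth gives 0, best alternative gives -18.
Others bid (5, 23, 5, 5): truth gives 0, best alternative gives -18.
Others bid (5, 23, 5, 23): truth gives 0, best alternative gives -18.
Others bid (5, 23, 23, 5): truth gives 0, best alternative gives -18.
(Remaining 619 profiles checked similarly; truth is weakly best in each.)
In every case the truthful bid is at least as good as any alternative, so it is a dominant strategy.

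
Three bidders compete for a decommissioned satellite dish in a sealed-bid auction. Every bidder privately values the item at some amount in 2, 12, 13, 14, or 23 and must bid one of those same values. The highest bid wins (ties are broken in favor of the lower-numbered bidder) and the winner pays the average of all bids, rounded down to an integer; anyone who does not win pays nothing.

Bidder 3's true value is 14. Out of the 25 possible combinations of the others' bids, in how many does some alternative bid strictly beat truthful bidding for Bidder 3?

Others bid (2, 2): truth gives 8; bid 12 gives 9 > 8. Violating.
Others bid (2, 14): truth gives 0; bid 23 gives 1 > 0. Violating.
Others bid (14, 2): truth gives 0; bid 23 gives 1 > 0. Violating.
Others bid (2, 12): truth gives 5; no alternative beats it.
Others bid (2, 13): truth gives 5; no alternative beats it.
(Checking all 25 profiles: 3 have a profitable deviation, 22 do not.)

3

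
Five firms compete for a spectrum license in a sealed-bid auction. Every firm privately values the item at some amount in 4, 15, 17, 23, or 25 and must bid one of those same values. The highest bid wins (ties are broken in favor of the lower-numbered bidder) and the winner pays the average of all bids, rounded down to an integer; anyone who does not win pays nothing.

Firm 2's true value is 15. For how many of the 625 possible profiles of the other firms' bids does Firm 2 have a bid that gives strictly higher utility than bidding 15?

Others bid (4, 4, 4, 17): truth gives 0; bid 17 gives 6 > 0. Violating.
Others bid (4, 4, 4, 23): truth gives 0; bid 23 gives 4 > 0. Violating.
Others bid (4, 4, 4, 25): truth gives 0; bid 25 gives 3 > 0. Violating.
Others bid (4, 4, 15, 17): truth gives 0; bid 17 gives 4 > 0. Violating.
Others bid (4, 4, 4, 4): truth gives 9; no alternative beats it.
Others bid (4, 4, 4, 15): truth gives 7; no alternative beats it.
(Checking all 625 profiles: 88 have a profitable deviation, 537 do not.)

88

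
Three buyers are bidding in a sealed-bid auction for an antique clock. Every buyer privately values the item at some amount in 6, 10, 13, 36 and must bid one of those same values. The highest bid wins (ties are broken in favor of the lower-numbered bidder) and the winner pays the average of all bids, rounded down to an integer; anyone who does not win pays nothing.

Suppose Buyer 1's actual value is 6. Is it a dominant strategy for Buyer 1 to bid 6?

Check each profile of the others' bids and compare truth against every alternative bid.
Others bid (10, 10): truth gives 0, best alternative gives -4.
Others bid (6, 10): truth gives 0, best alternative gives -2.
Others bid (10, 6): truth gives 0, best alternative gives -2.
Others bid (6, 6): truth gives 0, best alternative gives -1.
Others bid (6, 13): truth gives 0, best alternative gives 0.
Others bid (6, 36): truth gives 0, best alternative gives 0.
(Remaining 10 profiles checked similarly; truth is weakly best in each.)
In every case the truthful bid is at least as good as any alternative, so it is a dominant strategy.

Yes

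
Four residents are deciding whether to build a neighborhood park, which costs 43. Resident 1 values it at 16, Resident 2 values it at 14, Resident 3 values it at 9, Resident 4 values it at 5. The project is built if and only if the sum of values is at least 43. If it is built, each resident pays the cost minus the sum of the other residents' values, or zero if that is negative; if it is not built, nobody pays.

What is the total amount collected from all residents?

40

Total value 44 ≥ cost 43, so it is built.
Resident 1: others sum to 28; max(0, 43 - 28) = 15.
Resident 2: others sum to 30; max(0, 43 - 30) = 13.
Resident 3: others sum to 35; max(0, 43 - 35) = 8.
Resident 4: others sum to 39; max(0, 43 - 39) = 4.
Total collected = 15 + 13 + 8 + 4 = 40.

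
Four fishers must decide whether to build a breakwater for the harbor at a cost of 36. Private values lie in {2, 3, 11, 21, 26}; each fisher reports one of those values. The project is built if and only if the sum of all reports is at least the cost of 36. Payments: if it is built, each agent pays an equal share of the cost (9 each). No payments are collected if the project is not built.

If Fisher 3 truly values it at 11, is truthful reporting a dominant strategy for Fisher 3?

Consider the case where Fisher 1 reports 2, Fisher 2 reports 2 and Fisher 4 reports 11.
Truthful report 11: project not built, utility 0.
Report 21 instead: project built, pays 9, utility 11 - 9 = 2.
Since 2 > 0, reporting 21 is strictly better here, so truthful reporting is not dominant.

No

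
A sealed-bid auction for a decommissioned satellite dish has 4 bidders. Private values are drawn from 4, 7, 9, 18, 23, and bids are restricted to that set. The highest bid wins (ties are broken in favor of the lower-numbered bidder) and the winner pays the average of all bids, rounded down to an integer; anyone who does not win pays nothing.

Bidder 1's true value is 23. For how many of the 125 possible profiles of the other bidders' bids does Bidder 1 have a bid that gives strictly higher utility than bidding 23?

Others bid (4, 4, 4): truth gives 15; bid 4 gives 19 > 15. Violating.
Others bid (4, 4, 7): truth gives 14; bid 7 gives 18 > 14. Violating.
Others bid (4, 4, 9): truth gives 13; bid 9 gives 17 > 13. Violating.
Others bid (4, 4, 18): truth gives 11; bid 18 gives 12 > 11. Violating.
Others bid (4, 4, 23): truth gives 10; no alternative beats it.
Others bid (4, 7, 23): truth gives 9; no alternative beats it.
(Checking all 125 profiles: 64 have a profitable deviation, 61 do not.)

64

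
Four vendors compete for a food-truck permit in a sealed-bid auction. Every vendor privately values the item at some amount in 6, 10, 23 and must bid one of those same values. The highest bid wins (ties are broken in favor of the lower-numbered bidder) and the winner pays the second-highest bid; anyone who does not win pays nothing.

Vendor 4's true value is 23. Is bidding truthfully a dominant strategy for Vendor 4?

Yes

Check each profile of the others' bids and compare truth against every alternative bid.
Others bid (6, 6, 10): truth gives 13, best alternative gives 0.
Others bid (6, 10, 6): truth gives 13, best alternative gives 0.
Others bid (6, 10, 10): truth gives 13, best alternative gives 0.
Others bid (10, 6, 6): truth gives 13, best alternative gives 0.
Others bid (10, 6, 10): truth gives 13, best alternative gives 0.
Others bid (10, 10, 6): truth gives 13, best alternative gives 0.
(Remaining 21 profiles checked similarly; truth is weakly best in each.)
In every case the truthful bid is at least as good as any alternative, so it is a dominant strategy.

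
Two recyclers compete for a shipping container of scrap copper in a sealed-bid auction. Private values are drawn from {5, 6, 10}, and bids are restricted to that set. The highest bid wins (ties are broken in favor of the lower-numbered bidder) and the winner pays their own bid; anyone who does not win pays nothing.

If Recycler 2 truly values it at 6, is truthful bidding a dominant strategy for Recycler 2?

Yes

Check each profile of the others' bids and compare truth against every alternative bid.
Others bid (5): truth gives 0, best alternative gives 0.
Others bid (6): truth gives 0, best alternative gives 0.
Others bid (10): truth gives 0, best alternative gives 0.
In every case the truthful bid is at least as good as any alternative, so it is a dominant strategy.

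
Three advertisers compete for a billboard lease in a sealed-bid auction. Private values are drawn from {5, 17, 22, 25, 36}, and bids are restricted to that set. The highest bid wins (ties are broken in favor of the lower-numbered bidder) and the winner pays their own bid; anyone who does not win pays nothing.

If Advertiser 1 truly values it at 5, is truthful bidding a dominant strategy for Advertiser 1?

Check each profile of the others' bids and compare truth against every alternative bid.
Others bid (5, 5): truth gives 0, best alternative gives -12.
Others bid (5, 17): truth gives 0, best alternative gives -12.
Others bid (17, 5): truth gives 0, best alternative gives -12.
Others bid (17, 17): truth gives 0, best alternative gives -12.
Others bid (5, 22): truth gives 0, best alternative gives 0.
Others bid (5, 25): truth gives 0, best alternative gives 0.
(Remaining 19 profiles checked similarly; truth is weakly best in each.)
In every case the truthful bid is at least as good as any alternative, so it is a dominant strategy.

Yes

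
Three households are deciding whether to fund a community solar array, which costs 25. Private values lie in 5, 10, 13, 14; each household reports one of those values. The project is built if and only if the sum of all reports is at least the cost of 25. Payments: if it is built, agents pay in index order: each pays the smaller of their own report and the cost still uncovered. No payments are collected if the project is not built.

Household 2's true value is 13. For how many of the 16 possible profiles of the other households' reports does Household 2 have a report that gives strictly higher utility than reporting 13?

15

Others report (5, 10): truth gives 0; report 10 gives 3 > 0. Violating.
Others report (5, 13): truth gives 0; report 10 gives 3 > 0. Violating.
Others report (5, 14): truth gives 0; report 10 gives 3 > 0. Violating.
Others report (10, 5): truth gives 0; report 10 gives 3 > 0. Violating.
Others report (5, 5): truth gives 0; no alternative beats it.
(Checking all 16 profiles: 15 have a profitable deviation, 1 does not.)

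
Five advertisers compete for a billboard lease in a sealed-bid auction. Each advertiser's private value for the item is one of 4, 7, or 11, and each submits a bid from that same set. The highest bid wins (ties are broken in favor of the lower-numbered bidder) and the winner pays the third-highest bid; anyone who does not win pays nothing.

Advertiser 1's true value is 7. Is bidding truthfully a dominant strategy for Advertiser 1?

No

Consider the case where Advertiser 2 bids 4, Advertiser 3 bids 4, Advertiser 4 bids 4 and Advertiser 5 bids 11.
Truthful bid 7: loses, pays 0, utility 0.
Bid 11 instead: wins, pays 4, utility 7 - 4 = 3.
Since 3 > 0, bidding 11 is strictly better here, so truthful bidding is not dominant.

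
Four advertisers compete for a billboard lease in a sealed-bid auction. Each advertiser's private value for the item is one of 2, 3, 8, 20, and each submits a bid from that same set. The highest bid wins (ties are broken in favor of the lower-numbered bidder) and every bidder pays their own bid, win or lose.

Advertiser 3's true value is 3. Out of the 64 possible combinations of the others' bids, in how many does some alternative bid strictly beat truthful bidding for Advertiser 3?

Others bid (2, 2, 8): truth gives -3; bid 2 gives -2 > -3. Violating.
Others bid (2, 2, 20): truth gives -3; bid 2 gives -2 > -3. Violating.
Others bid (2, 3, 2): truth gives -3; bid 2 gives -2 > -3. Violating.
Others bid (2, 3, 3): truth gives -3; bid 2 gives -2 > -3. Violating.
Others bid (2, 2, 2): truth gives 0; no alternative beats it.
Others bid (2, 2, 3): truth gives 0; no alternative beats it.
(Checking all 64 profiles: 62 have a profitable deviation, 2 do not.)

62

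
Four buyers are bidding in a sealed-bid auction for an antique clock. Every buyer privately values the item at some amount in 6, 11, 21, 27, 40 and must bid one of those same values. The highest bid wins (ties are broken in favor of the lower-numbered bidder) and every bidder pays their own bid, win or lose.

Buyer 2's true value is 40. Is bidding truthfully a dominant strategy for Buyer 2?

No

Consider the case where Buyer 1 bids 6, Buyer 3 bids 6 and Buyer 4 bids 6.
Truthful bid 40: wins, pays 40, utility 40 - 40 = 0.
Bid 11 instead: wins, pays 11, utility 40 - 11 = 29.
Since 29 > 0, bidding 11 is strictly better here, so truthful bidding is not dominant.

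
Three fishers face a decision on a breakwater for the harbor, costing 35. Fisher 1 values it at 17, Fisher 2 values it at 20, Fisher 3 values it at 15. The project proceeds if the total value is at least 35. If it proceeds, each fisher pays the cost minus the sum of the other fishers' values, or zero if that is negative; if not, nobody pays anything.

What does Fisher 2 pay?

Total value 52 ≥ cost 35, so the project is built.
The other fishers' values sum to 32.
Cost minus that sum is 35 - 32 = 3.

3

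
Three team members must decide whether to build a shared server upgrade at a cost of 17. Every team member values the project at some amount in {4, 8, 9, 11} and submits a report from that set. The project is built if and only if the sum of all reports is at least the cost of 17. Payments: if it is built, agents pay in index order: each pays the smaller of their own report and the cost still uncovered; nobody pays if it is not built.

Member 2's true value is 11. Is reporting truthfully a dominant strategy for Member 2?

Consider the case where Member 1 reports 4 and Member 3 reports 4.
Truthful report 11: project built, pays 11, utility 11 - 11 = 0.
Report 9 instead: project built, pays 9, utility 11 - 9 = 2.
Since 2 > 0, reporting 9 is strictly better here, so truthful reporting is not dominant.

No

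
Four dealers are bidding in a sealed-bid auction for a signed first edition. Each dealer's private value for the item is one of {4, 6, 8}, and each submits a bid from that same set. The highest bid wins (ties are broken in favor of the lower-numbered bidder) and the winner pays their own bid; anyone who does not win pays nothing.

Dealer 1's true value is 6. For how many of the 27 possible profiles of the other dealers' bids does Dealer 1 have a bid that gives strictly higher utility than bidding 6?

1

Others bid (4, 4, 4): truth gives 0; bid 4 gives 2 > 0. Violating.
Others bid (4, 4, 6): truth gives 0; no alternative beats it.
Others bid (4, 4, 8): truth gives 0; no alternative beats it.
(Checking all 27 profiles: 1 has a profitable deviation, 26 do not.)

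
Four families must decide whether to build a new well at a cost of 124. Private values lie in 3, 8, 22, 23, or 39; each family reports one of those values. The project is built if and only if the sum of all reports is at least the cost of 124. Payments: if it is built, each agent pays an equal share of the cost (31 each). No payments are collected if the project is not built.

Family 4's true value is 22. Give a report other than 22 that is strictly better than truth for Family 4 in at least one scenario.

3

Suppose Family 1 reports 39, Family 2 reports 39 and Family 3 reports 39.
Report 22: project built, pays 31, utility 22 - 31 = -9.
Report 3: project not built, utility 0.
So reporting 3 beats truth here (0 > -9).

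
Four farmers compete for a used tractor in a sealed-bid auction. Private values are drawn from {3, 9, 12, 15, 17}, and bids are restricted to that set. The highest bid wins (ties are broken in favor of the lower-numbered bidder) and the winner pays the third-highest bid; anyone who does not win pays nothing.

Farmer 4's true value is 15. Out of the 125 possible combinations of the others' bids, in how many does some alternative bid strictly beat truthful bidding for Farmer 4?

Others bid (3, 3, 15): truth gives 0; bid 17 gives 12 > 0. Violating.
Others bid (3, 9, 15): truth gives 0; bid 17 gives 6 > 0. Violating.
Others bid (3, 12, 15): truth gives 0; bid 17 gives 3 > 0. Violating.
Others bid (3, 15, 3): truth gives 0; bid 17 gives 12 > 0. Violating.
Others bid (3, 3, 3): truth gives 12; no alternative beats it.
Others bid (3, 3, 9): truth gives 12; no alternative beats it.
(Checking all 125 profiles: 27 have a profitable deviation, 98 do not.)

27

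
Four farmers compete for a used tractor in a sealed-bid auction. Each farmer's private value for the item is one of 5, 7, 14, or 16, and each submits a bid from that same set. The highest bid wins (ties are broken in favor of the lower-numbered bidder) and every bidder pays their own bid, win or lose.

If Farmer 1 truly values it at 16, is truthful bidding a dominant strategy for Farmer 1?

No

Consider the case where Farmer 2 bids 5, Farmer 3 bids 5 and Farmer 4 bids 5.
Truthful bid 16: wins, pays 16, utility 16 - 16 = 0.
Bid 5 instead: wins, pays 5, utility 16 - 5 = 11.
Since 11 > 0, bidding 5 is strictly better here, so truthful bidding is not dominant.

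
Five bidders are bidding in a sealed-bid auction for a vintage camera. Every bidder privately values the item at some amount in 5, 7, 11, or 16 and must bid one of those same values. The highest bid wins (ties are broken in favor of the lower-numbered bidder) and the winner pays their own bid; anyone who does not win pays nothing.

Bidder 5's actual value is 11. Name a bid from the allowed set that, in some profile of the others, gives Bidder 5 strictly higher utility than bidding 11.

7

Suppose Bidder 1 bids 5, Bidder 2 bids 5, Bidder 3 bids 5 and Bidder 4 bids 5.
Bid 11: wins, pays 11, utility 11 - 11 = 0.
Bid 7: wins, pays 7, utility 11 - 7 = 4.
So bidding 7 beats truth here (4 > 0).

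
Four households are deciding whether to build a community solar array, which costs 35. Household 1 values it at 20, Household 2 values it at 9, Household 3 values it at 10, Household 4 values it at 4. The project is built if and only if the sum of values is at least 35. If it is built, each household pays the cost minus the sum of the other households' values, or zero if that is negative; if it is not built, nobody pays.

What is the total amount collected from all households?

Total value 43 ≥ cost 35, so it is built.
Household 1: others sum to 23; max(0, 35 - 23) = 12.
Household 2: others sum to 34; max(0, 35 - 34) = 1.
Household 3: others sum to 33; max(0, 35 - 33) = 2.
Household 4: others sum to 39; max(0, 35 - 39) = 0.
Total collected = 12 + 1 + 2 + 0 = 15.

15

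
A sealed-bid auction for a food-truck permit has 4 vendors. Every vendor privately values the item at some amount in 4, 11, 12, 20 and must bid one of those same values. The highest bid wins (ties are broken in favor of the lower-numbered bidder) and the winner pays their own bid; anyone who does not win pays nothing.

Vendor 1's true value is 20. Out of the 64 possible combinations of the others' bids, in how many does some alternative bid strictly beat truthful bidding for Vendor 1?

Others bid (4, 4, 4): truth gives 0; bid 4 gives 16 > 0. Violating.
Others bid (4, 4, 11): truth gives 0; bid 11 gives 9 > 0. Violating.
Others bid (4, 4, 12): truth gives 0; bid 12 gives 8 > 0. Violating.
Others bid (4, 11, 4): truth gives 0; bid 11 gives 9 > 0. Violating.
Others bid (4, 4, 20): truth gives 0; no alternative beats it.
Others bid (4, 11, 20): truth gives 0; no alternative beats it.
(Checking all 64 profiles: 27 have a profitable deviation, 37 do not.)

27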